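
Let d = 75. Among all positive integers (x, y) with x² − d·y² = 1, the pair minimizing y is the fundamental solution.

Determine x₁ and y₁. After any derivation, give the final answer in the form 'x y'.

26 3

[8; 1,1,1,16] for √75; ℓ=4 ⇒ convergent index 3
i=0: a=8 ⇒ p=8, q=1
i=1: a=1 ⇒ p=9, q=1
i=2: a=1 ⇒ p=17, q=2
i=3: a=1 ⇒ p=26, q=3
→ (26, 3).  Check: 26²=676, 75·3²=675, difference 1.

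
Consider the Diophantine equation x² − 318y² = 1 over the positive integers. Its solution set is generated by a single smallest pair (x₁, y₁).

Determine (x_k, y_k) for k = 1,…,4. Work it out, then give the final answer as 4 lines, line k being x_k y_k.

[17; 1,4,1,34] for √318; ℓ=4 ⇒ convergent index 3
a_0=17:  p_0=17·1+0=17,  q_0=17·0+1=1
a_1=1:  p_1=1·17+1=18,  q_1=1·1+0=1
a_2=4:  p_2=4·18+17=89,  q_2=4·1+1=5
a_3=1:  p_3=1·89+18=107,  q_3=1·5+1=6
→ (107, 6).  Check: 107²=11449, 318·6²=11448, difference 1.
(x_2, y_2) = (107·107 + 318·6·6, 107·6 + 6·107) = (22897, 1284)
(x_3, y_3) = (107·22897 + 318·6·1284, 107·1284 + 6·22897) = (4899851, 274770)
(x_4, y_4) = (107·4899851 + 318·6·274770, 107·274770 + 6·4899851) = (1048545217, 58799496)

107 6
22897 1284
4899851 274770
1048545217 58799496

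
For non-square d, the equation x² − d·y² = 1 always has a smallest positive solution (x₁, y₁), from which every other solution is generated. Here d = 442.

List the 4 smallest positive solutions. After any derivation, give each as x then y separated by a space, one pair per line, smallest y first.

883 42
1559377 74172
2753858899 130987710
4863313256257 231324221688

√442 → a₀=21, period (42); ℓ=1 odd so k=1
a_0=21:  p_0=21·1+0=21,  q_0=21·0+1=1
a_1=42:  p_1=42·21+1=883,  q_1=42·1+0=42
(x₁, y₁) = (883, 42);  883² − 442·42² = 1 ✓
n=2: (883,42)∘(883,42) = (883·883+442·42·42, 883·42+42·883) = (1559377,74172)
n=3: (1559377,74172)∘(883,42) = (883·1559377+442·42·74172, 883·74172+42·1559377) = (2753858899,130987710)
n=4: (2753858899,130987710)∘(883,42) = (883·2753858899+442·42·130987710, 883·130987710+42·2753858899) = (4863313256257,231324221688)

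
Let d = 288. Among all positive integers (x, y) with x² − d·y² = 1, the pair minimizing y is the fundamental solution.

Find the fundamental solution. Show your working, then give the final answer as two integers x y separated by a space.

√288 → a₀=16, period (1,32); ℓ=2 even so k=1
a_0=16:  p_0=16·1+0=16,  q_0=16·0+1=1
a_1=1:  p_1=1·16+1=17,  q_1=1·1+0=1
→ (17, 1).  Check: 17²=289, 288·1²=288, difference 1.

17 1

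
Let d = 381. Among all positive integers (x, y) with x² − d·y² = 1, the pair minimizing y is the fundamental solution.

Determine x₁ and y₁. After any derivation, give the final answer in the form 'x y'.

1015 52

d=381: √d = [19; 1,1,12,1,1,38] (ℓ=6, even), read p_5/q_5
k=0  a_k=19  p_k/q_k = 19/1
…
k=4  a_k=1  p_k/q_k = 527/27
k=5  a_k=1  p_k/q_k = 1015/52
(x₁, y₁) = (1015, 52);  1015² − 381·52² = 1 ✓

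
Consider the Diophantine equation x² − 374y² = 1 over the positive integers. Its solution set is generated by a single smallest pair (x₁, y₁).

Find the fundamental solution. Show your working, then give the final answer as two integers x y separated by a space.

3365 174

√374 = [19; 2,1,18,1,2,38, …], period ℓ=6 (even) → k=5
step 0: (19, 1)  from 19·(1,0) + (0,1)
…
step 2: (58, 3)  from 1·(39,2) + (19,1)
step 3: (1083, 56)  from 18·(58,3) + (39,2)
step 4: (1141, 59)  from 1·(1083,56) + (58,3)
step 5: (3365, 174)  from 2·(1141,59) + (1083,56)
→ (3365, 174).  Check: 3365²=11323225, 374·174²=11323224, difference 1.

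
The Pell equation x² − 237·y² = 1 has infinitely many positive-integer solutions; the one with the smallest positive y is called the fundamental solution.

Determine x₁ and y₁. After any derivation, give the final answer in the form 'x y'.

228151 14820

d=237: √d = [15; 2,1,1,7,10,7,1,1,2,30] (ℓ=10, even), read p_9/q_9
i=0: a=15 ⇒ p=15, q=1
i=1: a=2 ⇒ p=31, q=2
…
i=4: a=7 ⇒ p=585, q=38
…
i=6: a=7 ⇒ p=42074, q=2733
i=7: a=1 ⇒ p=48001, q=3118
i=8: a=1 ⇒ p=90075, q=5851
i=9: a=2 ⇒ p=228151, q=14820
→ (228151, 14820).  Check: 228151²=52052878801, 237·14820²=52052878800, difference 1.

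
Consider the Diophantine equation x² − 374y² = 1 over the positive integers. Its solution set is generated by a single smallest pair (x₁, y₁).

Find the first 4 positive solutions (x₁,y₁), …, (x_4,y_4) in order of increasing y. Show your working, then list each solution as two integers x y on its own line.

3365 174
22646449 1171020
152410598405 7880964426
1025723304619201 53038889415960

√374 = [19; 2,1,18,1,2,38, …], period ℓ=6 (even) → k=5
i=0: a=19 ⇒ p=19, q=1
…
i=3: a=18 ⇒ p=1083, q=56
i=4: a=1 ⇒ p=1141, q=59
i=5: a=2 ⇒ p=3365, q=174
→ (3365, 174).  Check: 3365²=11323225, 374·174²=11323224, difference 1.
(3365+174√374)^2 = 22646449 + 1171020√374
(3365+174√374)^3 = 152410598405 + 7880964426√374
(3365+174√374)^4 = 1025723304619201 + 53038889415960√374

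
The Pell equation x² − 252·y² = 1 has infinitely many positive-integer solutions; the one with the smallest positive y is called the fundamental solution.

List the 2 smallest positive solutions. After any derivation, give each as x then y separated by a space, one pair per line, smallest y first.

√252 = [15; 1,6,1,30, …], period ℓ=4 (even) → k=3
k=0  a_k=15  p_k/q_k = 15/1
k=1  a_k=1  p_k/q_k = 16/1
k=2  a_k=6  p_k/q_k = 111/7
k=3  a_k=1  p_k/q_k = 127/8
→ (127, 8).  Check: 127²=16129, 252·8²=16128, difference 1.
(x_2, y_2) = (127·127 + 252·8·8, 127·8 + 8·127) = (32257, 2032)

127 8
32257 2032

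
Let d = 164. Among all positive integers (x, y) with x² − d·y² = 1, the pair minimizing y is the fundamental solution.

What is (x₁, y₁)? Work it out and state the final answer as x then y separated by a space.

d=164: √d = [12; 1,4,6,4,1,24] (ℓ=6, even), read p_5/q_5
a_0=12:  p_0=12·1+0=12,  q_0=12·0+1=1
…
a_2=4:  p_2=4·13+12=64,  q_2=4·1+1=5
a_3=6:  p_3=6·64+13=397,  q_3=6·5+1=31
a_4=4:  p_4=4·397+64=1652,  q_4=4·31+5=129
a_5=1:  p_5=1·1652+397=2049,  q_5=1·129+31=160
(x₁, y₁) = (2049, 160);  2049² − 164·160² = 1 ✓

2049 160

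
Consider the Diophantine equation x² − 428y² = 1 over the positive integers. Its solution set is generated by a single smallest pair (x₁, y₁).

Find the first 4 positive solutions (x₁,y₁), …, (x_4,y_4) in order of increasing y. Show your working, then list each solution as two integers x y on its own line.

[20; 1,2,4,1,5,10,5,1,4,2,1,40] for √428; ℓ=12 ⇒ convergent index 11
i=0: a=20 ⇒ p=20, q=1
i=1: a=1 ⇒ p=21, q=1
i=2: a=2 ⇒ p=62, q=3
i=3: a=4 ⇒ p=269, q=13
i=4: a=1 ⇒ p=331, q=16
i=5: a=5 ⇒ p=1924, q=93
…
i=8: a=1 ⇒ p=119350, q=5769
i=9: a=4 ⇒ p=577179, q=27899
i=10: a=2 ⇒ p=1273708, q=61567
i=11: a=1 ⇒ p=1850887, q=89466
→ (1850887, 89466).  Check: 1850887²=3425782686769, 428·89466²=3425782686768, difference 1.
(x_2, y_2) = (1850887·1850887 + 428·89466·89466, 1850887·89466 + 89466·1850887) = (6851565373537, 331182912684)
(x_3, y_3) = (1850887·6851565373537 + 428·89466·331182912684, 1850887·331182912684 + 89466·6851565373537) = (25362946559057703751, 1225964295417811950)
(x_4, y_4) = (1850887·25362946559057703751 + 428·89466·1225964295417811950, 1850887·1225964295417811950 + 89466·25362946559057703751) = (93887896135702420679780737, 4538242753705644230486616)

1850887 89466
6851565373537 331182912684
25362946559057703751 1225964295417811950
93887896135702420679780737 4538242753705644230486616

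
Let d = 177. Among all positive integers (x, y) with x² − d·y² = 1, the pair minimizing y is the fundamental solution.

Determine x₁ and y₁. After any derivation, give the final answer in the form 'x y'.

62423 4692

d=177: √d = [13; 3,3,2,8,2,3,3,26] (ℓ=8, even), read p_7/q_7
i=0: a=13 ⇒ p=13, q=1
i=1: a=3 ⇒ p=40, q=3
i=2: a=3 ⇒ p=133, q=10
…
i=4: a=8 ⇒ p=2581, q=194
i=5: a=2 ⇒ p=5468, q=411
i=6: a=3 ⇒ p=18985, q=1427
i=7: a=3 ⇒ p=62423, q=4692
fundamental: x₁=62423, y₁=4692  (since 3896630929 − 177·22014864 = 1)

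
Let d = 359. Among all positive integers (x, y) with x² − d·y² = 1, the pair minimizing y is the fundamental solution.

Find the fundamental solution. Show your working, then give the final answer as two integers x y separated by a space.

360 19

√359 = [18; 1,17,1,36, …], period ℓ=4 (even) → k=3
i=0: a=18 ⇒ p=18, q=1
…
i=2: a=17 ⇒ p=341, q=18
i=3: a=1 ⇒ p=360, q=19
→ (360, 19).  Check: 360²=129600, 359·19²=129599, difference 1.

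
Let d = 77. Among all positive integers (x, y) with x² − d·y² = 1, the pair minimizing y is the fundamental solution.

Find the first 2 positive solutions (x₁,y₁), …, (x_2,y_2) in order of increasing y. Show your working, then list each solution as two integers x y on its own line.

351 40
246401 28080

[8; 1,3,2,3,1,16] for √77; ℓ=6 ⇒ convergent index 5
k=0  a_k=8  p_k/q_k = 8/1
…
k=3  a_k=2  p_k/q_k = 79/9
k=4  a_k=3  p_k/q_k = 272/31
k=5  a_k=1  p_k/q_k = 351/40
(x₁, y₁) = (351, 40);  351² − 77·40² = 1 ✓
(351+40√77)^2 = 246401 + 28080√77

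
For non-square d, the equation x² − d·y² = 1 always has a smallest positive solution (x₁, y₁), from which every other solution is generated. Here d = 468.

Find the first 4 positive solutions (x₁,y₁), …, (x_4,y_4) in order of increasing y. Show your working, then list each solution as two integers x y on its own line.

649 30
842401 38940
1093435849 50544090
1419278889601 65606189880

√468 → a₀=21, period (1,1,1,2,1,1,1,42); ℓ=8 even so k=7
step 0: (21, 1)  from 21·(1,0) + (0,1)
…
step 4: (173, 8)  from 2·(65,3) + (43,2)
…
step 6: (411, 19)  from 1·(238,11) + (173,8)
step 7: (649, 30)  from 1·(411,19) + (238,11)
→ (649, 30).  Check: 649²=421201, 468·30²=421200, difference 1.
n=2: (649,30)∘(649,30) = (649·649+468·30·30, 649·30+30·649) = (842401,38940)
n=3: (842401,38940)∘(649,30) = (649·842401+468·30·38940, 649·38940+30·842401) = (1093435849,50544090)
n=4: (1093435849,50544090)∘(649,30) = (649·1093435849+468·30·50544090, 649·50544090+30·1093435849) = (1419278889601,65606189880)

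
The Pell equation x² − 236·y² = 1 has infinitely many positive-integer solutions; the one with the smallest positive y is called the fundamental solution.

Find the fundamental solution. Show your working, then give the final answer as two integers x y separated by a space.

d=236: √d = [15; 2,1,3,5,1,6,1,5,3,1,2,30] (ℓ=12, even), read p_11/q_11
k=0  a_k=15  p_k/q_k = 15/1
k=1  a_k=2  p_k/q_k = 31/2
k=2  a_k=1  p_k/q_k = 46/3
…
k=4  a_k=5  p_k/q_k = 891/58
…
k=8  a_k=5  p_k/q_k = 48806/3177
k=9  a_k=3  p_k/q_k = 154729/10072
k=10  a_k=1  p_k/q_k = 203535/13249
k=11  a_k=2  p_k/q_k = 561799/36570
(x₁, y₁) = (561799, 36570);  561799² − 236·36570² = 1 ✓

561799 36570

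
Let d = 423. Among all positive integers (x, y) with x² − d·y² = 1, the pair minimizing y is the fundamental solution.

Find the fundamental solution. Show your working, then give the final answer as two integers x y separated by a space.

4607 224

[20; 1,1,3,4,3,1,1,40] for √423; ℓ=8 ⇒ convergent index 7
step 0: (20, 1)  from 20·(1,0) + (0,1)
step 1: (21, 1)  from 1·(20,1) + (1,0)
step 2: (41, 2)  from 1·(21,1) + (20,1)
step 3: (144, 7)  from 3·(41,2) + (21,1)
step 4: (617, 30)  from 4·(144,7) + (41,2)
step 5: (1995, 97)  from 3·(617,30) + (144,7)
step 6: (2612, 127)  from 1·(1995,97) + (617,30)
step 7: (4607, 224)  from 1·(2612,127) + (1995,97)
(x₁, y₁) = (4607, 224);  4607² − 423·224² = 1 ✓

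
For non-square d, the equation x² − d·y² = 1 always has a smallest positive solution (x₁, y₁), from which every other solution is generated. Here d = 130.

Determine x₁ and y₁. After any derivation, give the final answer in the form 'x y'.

6499 570

√130 = [11; 2,2,22, …], period ℓ=3 (odd) → k=5
i=0: a=11 ⇒ p=11, q=1
i=1: a=2 ⇒ p=23, q=2
i=2: a=2 ⇒ p=57, q=5
…
i=4: a=2 ⇒ p=2611, q=229
i=5: a=2 ⇒ p=6499, q=570
(x₁, y₁) = (6499, 570);  6499² − 130·570² = 1 ✓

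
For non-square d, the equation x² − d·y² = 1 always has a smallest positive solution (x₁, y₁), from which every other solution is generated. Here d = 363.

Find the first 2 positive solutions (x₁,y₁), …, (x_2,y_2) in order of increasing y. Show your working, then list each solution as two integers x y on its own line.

√363 → a₀=19, period (19,38); ℓ=2 even so k=1
a_0=19:  p_0=19·1+0=19,  q_0=19·0+1=1
a_1=19:  p_1=19·19+1=362,  q_1=19·1+0=19
fundamental: x₁=362, y₁=19  (since 131044 − 363·361 = 1)
n=2: (362,19)∘(362,19) = (362·362+363·19·19, 362·19+19·362) = (262087,13756)

362 19
262087 13756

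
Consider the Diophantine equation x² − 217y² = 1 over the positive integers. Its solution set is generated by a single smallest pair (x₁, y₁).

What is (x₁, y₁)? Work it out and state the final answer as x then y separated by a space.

3844063 260952

√217 → a₀=14, period (1,2,1,2,1,…,2,1,28); ℓ=16 even so k=15
k=0  a_k=14  p_k/q_k = 14/1
…
k=4  a_k=2  p_k/q_k = 162/11
…
k=9  a_k=9  p_k/q_k = 139163/9447
…
k=11  a_k=1  p_k/q_k = 293381/19916
k=12  a_k=2  p_k/q_k = 740980/50301
…
k=14  a_k=2  p_k/q_k = 2809702/190735
k=15  a_k=1  p_k/q_k = 3844063/260952
fundamental: x₁=3844063, y₁=260952  (since 14776820347969 − 217·68095946304 = 1)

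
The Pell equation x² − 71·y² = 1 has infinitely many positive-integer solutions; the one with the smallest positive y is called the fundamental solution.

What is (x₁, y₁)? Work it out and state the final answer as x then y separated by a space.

3480 413

√71 → a₀=8, period (2,2,1,7,1,2,2,16); ℓ=8 even so k=7
step 0: (8, 1)  from 8·(1,0) + (0,1)
…
step 2: (42, 5)  from 2·(17,2) + (8,1)
…
step 5: (514, 61)  from 1·(455,54) + (59,7)
step 6: (1483, 176)  from 2·(514,61) + (455,54)
step 7: (3480, 413)  from 2·(1483,176) + (514,61)
→ (3480, 413).  Check: 3480²=12110400, 71·413²=12110399, difference 1.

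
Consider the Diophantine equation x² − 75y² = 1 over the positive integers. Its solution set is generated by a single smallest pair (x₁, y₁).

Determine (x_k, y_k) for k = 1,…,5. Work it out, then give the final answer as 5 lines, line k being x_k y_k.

26 3
1351 156
70226 8109
3650401 421512
189750626 21910515

d=75: √d = [8; 1,1,1,16] (ℓ=4, even), read p_3/q_3
a_0=8:  p_0=8·1+0=8,  q_0=8·0+1=1
…
a_2=1:  p_2=1·9+8=17,  q_2=1·1+1=2
a_3=1:  p_3=1·17+9=26,  q_3=1·2+1=3
→ (26, 3).  Check: 26²=676, 75·3²=675, difference 1.
n=2: (26,3)∘(26,3) = (26·26+75·3·3, 26·3+3·26) = (1351,156)
n=3: (1351,156)∘(26,3) = (26·1351+75·3·156, 26·156+3·1351) = (70226,8109)
n=4: (70226,8109)∘(26,3) = (26·70226+75·3·8109, 26·8109+3·70226) = (3650401,421512)
n=5: (3650401,421512)∘(26,3) = (26·3650401+75·3·421512, 26·421512+3·3650401) = (189750626,21910515)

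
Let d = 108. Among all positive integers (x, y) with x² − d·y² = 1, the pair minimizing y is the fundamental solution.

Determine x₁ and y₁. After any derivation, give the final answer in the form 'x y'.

√108 → a₀=10, period (2,1,1,4,1,1,2,20); ℓ=8 even so k=7
step 0: (10, 1)  from 10·(1,0) + (0,1)
…
step 3: (52, 5)  from 1·(31,3) + (21,2)
…
step 5: (291, 28)  from 1·(239,23) + (52,5)
step 6: (530, 51)  from 1·(291,28) + (239,23)
step 7: (1351, 130)  from 2·(530,51) + (291,28)
(x₁, y₁) = (1351, 130);  1351² − 108·130² = 1 ✓

1351 130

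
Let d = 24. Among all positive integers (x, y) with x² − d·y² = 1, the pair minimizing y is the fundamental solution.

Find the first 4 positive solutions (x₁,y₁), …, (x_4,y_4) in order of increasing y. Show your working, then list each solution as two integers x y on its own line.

d=24: √d = [4; 1,8] (ℓ=2, even), read p_1/q_1
a_0=4:  p_0=4·1+0=4,  q_0=4·0+1=1
a_1=1:  p_1=1·4+1=5,  q_1=1·1+0=1
→ (5, 1).  Check: 5²=25, 24·1²=24, difference 1.
(x_2, y_2) = (5·5 + 24·1·1, 5·1 + 1·5) = (49, 10)
(x_3, y_3) = (5·49 + 24·1·10, 5·10 + 1·49) = (485, 99)
(x_4, y_4) = (5·485 + 24·1·99, 5·99 + 1·485) = (4801, 980)

5 1
49 10
485 99
4801 980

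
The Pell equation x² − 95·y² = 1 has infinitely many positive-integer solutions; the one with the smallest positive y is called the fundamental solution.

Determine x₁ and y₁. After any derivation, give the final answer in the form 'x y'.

[9; 1,2,1,18] for √95; ℓ=4 ⇒ convergent index 3
a_0=9:  p_0=9·1+0=9,  q_0=9·0+1=1
…
a_2=2:  p_2=2·10+9=29,  q_2=2·1+1=3
a_3=1:  p_3=1·29+10=39,  q_3=1·3+1=4
(x₁, y₁) = (39, 4);  39² − 95·4² = 1 ✓

39 4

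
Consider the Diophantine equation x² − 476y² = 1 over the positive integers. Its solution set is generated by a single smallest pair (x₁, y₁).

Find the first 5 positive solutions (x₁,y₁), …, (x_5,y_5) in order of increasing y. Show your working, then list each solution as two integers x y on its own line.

28799 1320
1658764801 76029360
95541534979199 4379139075960
5503001330073139201 252229652421114720
316961870514011136719999 14527923515772226566600

√476 → a₀=21, period (1,4,2,10,2,4,1,42); ℓ=8 even so k=7
i=0: a=21 ⇒ p=21, q=1
i=1: a=1 ⇒ p=22, q=1
…
i=5: a=2 ⇒ p=5258, q=241
i=6: a=4 ⇒ p=23541, q=1079
i=7: a=1 ⇒ p=28799, q=1320
fundamental: x₁=28799, y₁=1320  (since 829382401 − 476·1742400 = 1)
(x_2, y_2) = (28799·28799 + 476·1320·1320, 28799·1320 + 1320·28799) = (1658764801, 76029360)
(x_3, y_3) = (28799·1658764801 + 476·1320·76029360, 28799·76029360 + 1320·1658764801) = (95541534979199, 4379139075960)
(x_4, y_4) = (28799·95541534979199 + 476·1320·4379139075960, 28799·4379139075960 + 1320·95541534979199) = (5503001330073139201, 252229652421114720)
(x_5, y_5) = (28799·5503001330073139201 + 476·1320·252229652421114720, 28799·252229652421114720 + 1320·5503001330073139201) = (316961870514011136719999, 14527923515772226566600)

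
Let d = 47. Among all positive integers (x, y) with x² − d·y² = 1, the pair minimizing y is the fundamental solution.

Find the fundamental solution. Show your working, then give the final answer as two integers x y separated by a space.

d=47: √d = [6; 1,5,1,12] (ℓ=4, even), read p_3/q_3
k=0  a_k=6  p_k/q_k = 6/1
…
k=2  a_k=5  p_k/q_k = 41/6
k=3  a_k=1  p_k/q_k = 48/7
fundamental: x₁=48, y₁=7  (since 2304 − 47·49 = 1)

48 7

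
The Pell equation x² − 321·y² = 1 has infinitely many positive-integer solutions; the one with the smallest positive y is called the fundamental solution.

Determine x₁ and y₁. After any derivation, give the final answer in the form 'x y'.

215 12

d=321: √d = [17; 1,10,1,34] (ℓ=4, even), read p_3/q_3
i=0: a=17 ⇒ p=17, q=1
i=1: a=1 ⇒ p=18, q=1
i=2: a=10 ⇒ p=197, q=11
i=3: a=1 ⇒ p=215, q=12
fundamental: x₁=215, y₁=12  (since 46225 − 321·144 = 1)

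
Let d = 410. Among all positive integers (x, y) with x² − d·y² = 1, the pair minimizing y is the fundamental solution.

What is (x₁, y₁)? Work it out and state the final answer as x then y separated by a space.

81 4

√410 = [20; 4,40, …], period ℓ=2 (even) → k=1
a_0=20:  p_0=20·1+0=20,  q_0=20·0+1=1
a_1=4:  p_1=4·20+1=81,  q_1=4·1+0=4
fundamental: x₁=81, y₁=4  (since 6561 − 410·16 = 1)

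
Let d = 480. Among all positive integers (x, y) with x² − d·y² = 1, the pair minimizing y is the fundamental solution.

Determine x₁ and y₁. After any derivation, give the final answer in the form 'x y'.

241 11

[21; 1,9,1,42] for √480; ℓ=4 ⇒ convergent index 3
step 0: (21, 1)  from 21·(1,0) + (0,1)
step 1: (22, 1)  from 1·(21,1) + (1,0)
step 2: (219, 10)  from 9·(22,1) + (21,1)
step 3: (241, 11)  from 1·(219,10) + (22,1)
(x₁, y₁) = (241, 11);  241² − 480·11² = 1 ✓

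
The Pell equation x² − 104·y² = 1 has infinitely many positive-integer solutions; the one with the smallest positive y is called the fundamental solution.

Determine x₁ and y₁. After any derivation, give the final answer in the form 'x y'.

51 5

√104 = [10; 5,20, …], period ℓ=2 (even) → k=1
k=0  a_k=10  p_k/q_k = 10/1
k=1  a_k=5  p_k/q_k = 51/5
→ (51, 5).  Check: 51²=2601, 104·5²=2600, difference 1.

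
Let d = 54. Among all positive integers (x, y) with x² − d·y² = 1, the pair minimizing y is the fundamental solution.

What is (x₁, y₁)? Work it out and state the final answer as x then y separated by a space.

√54 → a₀=7, period (2,1,6,1,2,14); ℓ=6 even so k=5
k=0  a_k=7  p_k/q_k = 7/1
k=1  a_k=2  p_k/q_k = 15/2
k=2  a_k=1  p_k/q_k = 22/3
k=3  a_k=6  p_k/q_k = 147/20
k=4  a_k=1  p_k/q_k = 169/23
k=5  a_k=2  p_k/q_k = 485/66
fundamental: x₁=485, y₁=66  (since 235225 − 54·4356 = 1)

485 66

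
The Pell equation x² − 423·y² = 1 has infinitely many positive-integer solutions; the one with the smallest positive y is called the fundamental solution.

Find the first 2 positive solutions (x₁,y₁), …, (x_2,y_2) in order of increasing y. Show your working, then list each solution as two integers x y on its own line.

d=423: √d = [20; 1,1,3,4,3,1,1,40] (ℓ=8, even), read p_7/q_7
step 0: (20, 1)  from 20·(1,0) + (0,1)
step 1: (21, 1)  from 1·(20,1) + (1,0)
step 2: (41, 2)  from 1·(21,1) + (20,1)
step 3: (144, 7)  from 3·(41,2) + (21,1)
step 4: (617, 30)  from 4·(144,7) + (41,2)
…
step 6: (2612, 127)  from 1·(1995,97) + (617,30)
step 7: (4607, 224)  from 1·(2612,127) + (1995,97)
→ (4607, 224).  Check: 4607²=21224449, 423·224²=21224448, difference 1.
n=2: (4607,224)∘(4607,224) = (4607·4607+423·224·224, 4607·224+224·4607) = (42448897,2063936)

4607 224
42448897 2063936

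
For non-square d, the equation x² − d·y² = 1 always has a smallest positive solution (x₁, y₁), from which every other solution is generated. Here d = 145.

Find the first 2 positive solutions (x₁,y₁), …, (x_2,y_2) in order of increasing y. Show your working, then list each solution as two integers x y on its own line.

289 24
167041 13872

d=145: √d = [12; 24] (ℓ=1, odd), read p_1/q_1
step 0: (12, 1)  from 12·(1,0) + (0,1)
step 1: (289, 24)  from 24·(12,1) + (1,0)
→ (289, 24).  Check: 289²=83521, 145·24²=83520, difference 1.
k=2:  x_2 = 289·289+145·24·24 = 167041,  y_2 = 289·24+24·289 = 13872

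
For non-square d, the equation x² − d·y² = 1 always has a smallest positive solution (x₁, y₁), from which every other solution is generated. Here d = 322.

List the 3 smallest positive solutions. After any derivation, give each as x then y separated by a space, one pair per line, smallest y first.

d=322: √d = [17; 1,16,1,34] (ℓ=4, even), read p_3/q_3
i=0: a=17 ⇒ p=17, q=1
…
i=2: a=16 ⇒ p=305, q=17
i=3: a=1 ⇒ p=323, q=18
fundamental: x₁=323, y₁=18  (since 104329 − 322·324 = 1)
(x_2, y_2) = (323·323 + 322·18·18, 323·18 + 18·323) = (208657, 11628)
(x_3, y_3) = (323·208657 + 322·18·11628, 323·11628 + 18·208657) = (134792099, 7511670)

323 18
208657 11628
134792099 7511670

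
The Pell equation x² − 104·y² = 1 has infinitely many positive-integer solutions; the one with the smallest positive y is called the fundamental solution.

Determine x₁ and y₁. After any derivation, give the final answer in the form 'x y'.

51 5

d=104: √d = [10; 5,20] (ℓ=2, even), read p_1/q_1
k=0  a_k=10  p_k/q_k = 10/1
k=1  a_k=5  p_k/q_k = 51/5
→ (51, 5).  Check: 51²=2601, 104·5²=2600, difference 1.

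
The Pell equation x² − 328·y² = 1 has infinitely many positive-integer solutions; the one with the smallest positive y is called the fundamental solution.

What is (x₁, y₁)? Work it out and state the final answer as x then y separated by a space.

√328 → a₀=18, period (9,36); ℓ=2 even so k=1
a_0=18:  p_0=18·1+0=18,  q_0=18·0+1=1
a_1=9:  p_1=9·18+1=163,  q_1=9·1+0=9
→ (163, 9).  Check: 163²=26569, 328·9²=26568, difference 1.

163 9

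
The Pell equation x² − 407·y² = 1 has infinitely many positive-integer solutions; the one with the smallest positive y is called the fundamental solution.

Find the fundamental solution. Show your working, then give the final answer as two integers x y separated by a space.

2663 132

[20; 5,1,2,1,5,40] for √407; ℓ=6 ⇒ convergent index 5
a_0=20:  p_0=20·1+0=20,  q_0=20·0+1=1
a_1=5:  p_1=5·20+1=101,  q_1=5·1+0=5
a_2=1:  p_2=1·101+20=121,  q_2=1·5+1=6
a_3=2:  p_3=2·121+101=343,  q_3=2·6+5=17
a_4=1:  p_4=1·343+121=464,  q_4=1·17+6=23
a_5=5:  p_5=5·464+343=2663,  q_5=5·23+17=132
(x₁, y₁) = (2663, 132);  2663² − 407·132² = 1 ✓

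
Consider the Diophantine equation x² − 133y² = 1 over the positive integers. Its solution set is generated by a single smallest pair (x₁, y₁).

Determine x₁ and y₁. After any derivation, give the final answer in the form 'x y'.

√133 → a₀=11, period (1,1,7,5,1,…,1,1,22); ℓ=16 even so k=15
i=0: a=11 ⇒ p=11, q=1
i=1: a=1 ⇒ p=12, q=1
i=2: a=1 ⇒ p=23, q=2
…
i=5: a=1 ⇒ p=1061, q=92
i=6: a=1 ⇒ p=1949, q=169
i=7: a=1 ⇒ p=3010, q=261
…
i=10: a=1 ⇒ p=18948, q=1643
i=11: a=1 ⇒ p=29927, q=2595
i=12: a=5 ⇒ p=168583, q=14618
i=13: a=7 ⇒ p=1210008, q=104921
i=14: a=1 ⇒ p=1378591, q=119539
i=15: a=1 ⇒ p=2588599, q=224460
(x₁, y₁) = (2588599, 224460);  2588599² − 133·224460² = 1 ✓

2588599 224460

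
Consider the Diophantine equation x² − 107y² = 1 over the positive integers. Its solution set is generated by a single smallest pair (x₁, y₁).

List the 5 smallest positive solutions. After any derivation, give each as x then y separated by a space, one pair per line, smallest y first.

962 93
1850887 178932
3561105626 344265075
6851565373537 662365825368
13182408217579562 1274391503742957

d=107: √d = [10; 2,1,9,1,2,20] (ℓ=6, even), read p_5/q_5
a_0=10:  p_0=10·1+0=10,  q_0=10·0+1=1
a_1=2:  p_1=2·10+1=21,  q_1=2·1+0=2
a_2=1:  p_2=1·21+10=31,  q_2=1·2+1=3
…
a_4=1:  p_4=1·300+31=331,  q_4=1·29+3=32
a_5=2:  p_5=2·331+300=962,  q_5=2·32+29=93
fundamental: x₁=962, y₁=93  (since 925444 − 107·8649 = 1)
(x_2, y_2) = (962·962 + 107·93·93, 962·93 + 93·962) = (1850887, 178932)
(x_3, y_3) = (962·1850887 + 107·93·178932, 962·178932 + 93·1850887) = (3561105626, 344265075)
(x_4, y_4) = (962·3561105626 + 107·93·344265075, 962·344265075 + 93·3561105626) = (6851565373537, 662365825368)
(x_5, y_5) = (962·6851565373537 + 107·93·662365825368, 962·662365825368 + 93·6851565373537) = (13182408217579562, 1274391503742957)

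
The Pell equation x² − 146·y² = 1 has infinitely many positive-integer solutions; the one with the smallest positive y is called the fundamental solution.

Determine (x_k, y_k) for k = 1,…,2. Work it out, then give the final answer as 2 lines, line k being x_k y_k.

145 12
42049 3480

√146 = [12; 12,24, …], period ℓ=2 (even) → k=1
k=0  a_k=12  p_k/q_k = 12/1
k=1  a_k=12  p_k/q_k = 145/12
(x₁, y₁) = (145, 12);  145² − 146·12² = 1 ✓
(145+12√146)^2 = 42049 + 3480√146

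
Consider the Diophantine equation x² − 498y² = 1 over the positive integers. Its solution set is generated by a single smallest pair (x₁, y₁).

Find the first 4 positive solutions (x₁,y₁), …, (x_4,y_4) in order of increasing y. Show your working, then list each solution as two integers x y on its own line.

[22; 3,6,22,6,3,44] for √498; ℓ=6 ⇒ convergent index 5
i=0: a=22 ⇒ p=22, q=1
…
i=4: a=6 ⇒ p=56794, q=2545
i=5: a=3 ⇒ p=179777, q=8056
(x₁, y₁) = (179777, 8056);  179777² − 498·8056² = 1 ✓
(179777+8056√498)^2 = 64639539457 + 2896567024√498
(179777+8056√498)^3 = 23241404969742401 + 1041472259739240√498
(179777+8056√498)^4 = 8356540122426119709697 + 374465516875386131936√498

179777 8056
64639539457 2896567024
23241404969742401 1041472259739240
8356540122426119709697 374465516875386131936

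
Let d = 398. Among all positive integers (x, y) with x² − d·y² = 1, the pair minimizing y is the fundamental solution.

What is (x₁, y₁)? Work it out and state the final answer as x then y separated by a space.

399 20

√398 = [19; 1,18,1,38, …], period ℓ=4 (even) → k=3
k=0  a_k=19  p_k/q_k = 19/1
k=1  a_k=1  p_k/q_k = 20/1
k=2  a_k=18  p_k/q_k = 379/19
k=3  a_k=1  p_k/q_k = 399/20
(x₁, y₁) = (399, 20);  399² − 398·20² = 1 ✓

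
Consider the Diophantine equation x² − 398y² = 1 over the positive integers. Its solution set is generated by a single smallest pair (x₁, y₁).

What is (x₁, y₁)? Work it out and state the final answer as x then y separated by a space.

√398 = [19; 1,18,1,38, …], period ℓ=4 (even) → k=3
k=0  a_k=19  p_k/q_k = 19/1
k=1  a_k=1  p_k/q_k = 20/1
k=2  a_k=18  p_k/q_k = 379/19
k=3  a_k=1  p_k/q_k = 399/20
(x₁, y₁) = (399, 20);  399² − 398·20² = 1 ✓

399 20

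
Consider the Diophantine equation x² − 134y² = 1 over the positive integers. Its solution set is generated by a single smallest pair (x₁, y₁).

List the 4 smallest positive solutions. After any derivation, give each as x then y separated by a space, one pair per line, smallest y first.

√134 = [11; 1,1,2,1,3,…,1,1,22, …], period ℓ=14 (even) → k=13
step 0: (11, 1)  from 11·(1,0) + (0,1)
step 1: (12, 1)  from 1·(11,1) + (1,0)
step 2: (23, 2)  from 1·(12,1) + (11,1)
step 3: (58, 5)  from 2·(23,2) + (12,1)
…
step 9: (17630, 1523)  from 3·(4503,389) + (4121,356)
…
step 11: (61896, 5347)  from 2·(22133,1912) + (17630,1523)
step 12: (84029, 7259)  from 1·(61896,5347) + (22133,1912)
step 13: (145925, 12606)  from 1·(84029,7259) + (61896,5347)
(x₁, y₁) = (145925, 12606);  145925² − 134·12606² = 1 ✓
(x_2, y_2) = (145925·145925 + 134·12606·12606, 145925·12606 + 12606·145925) = (42588211249, 3679061100)
(x_3, y_3) = (145925·42588211249 + 134·12606·3679061100, 145925·3679061100 + 12606·42588211249) = (12429369452874725, 1073733982022394)
(x_4, y_4) = (145925·12429369452874725 + 134·12606·1073733982022394, 145925·1073733982022394 + 12606·12429369452874725) = (3627511474778900280001, 313369262649556627800)

145925 12606
42588211249 3679061100
12429369452874725 1073733982022394
3627511474778900280001 313369262649556627800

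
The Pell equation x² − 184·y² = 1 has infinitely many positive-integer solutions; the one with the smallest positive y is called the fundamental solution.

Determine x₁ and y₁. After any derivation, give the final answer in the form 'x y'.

24335 1794

[13; 1,1,3,2,1,2,1,2,3,1,1,26] for √184; ℓ=12 ⇒ convergent index 11
i=0: a=13 ⇒ p=13, q=1
i=1: a=1 ⇒ p=14, q=1
i=2: a=1 ⇒ p=27, q=2
i=3: a=3 ⇒ p=95, q=7
…
i=5: a=1 ⇒ p=312, q=23
i=6: a=2 ⇒ p=841, q=62
i=7: a=1 ⇒ p=1153, q=85
i=8: a=2 ⇒ p=3147, q=232
i=9: a=3 ⇒ p=10594, q=781
i=10: a=1 ⇒ p=13741, q=1013
i=11: a=1 ⇒ p=24335, q=1794
(x₁, y₁) = (24335, 1794);  24335² − 184·1794² = 1 ✓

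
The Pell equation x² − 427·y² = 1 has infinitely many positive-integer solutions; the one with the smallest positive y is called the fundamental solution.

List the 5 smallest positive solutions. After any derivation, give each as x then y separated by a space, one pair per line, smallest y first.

[20; 1,1,1,40] for √427; ℓ=4 ⇒ convergent index 3
a_0=20:  p_0=20·1+0=20,  q_0=20·0+1=1
…
a_2=1:  p_2=1·21+20=41,  q_2=1·1+1=2
a_3=1:  p_3=1·41+21=62,  q_3=1·2+1=3
(x₁, y₁) = (62, 3);  62² − 427·3² = 1 ✓
k=2:  x_2 = 62·62+427·3·3 = 7687,  y_2 = 62·3+3·62 = 372
k=3:  x_3 = 62·7687+427·3·372 = 953126,  y_3 = 62·372+3·7687 = 46125
k=4:  x_4 = 62·953126+427·3·46125 = 118179937,  y_4 = 62·46125+3·953126 = 5719128
k=5:  x_5 = 62·118179937+427·3·5719128 = 14653359062,  y_5 = 62·5719128+3·118179937 = 709125747

62 3
7687 372
953126 46125
118179937 5719128
14653359062 709125747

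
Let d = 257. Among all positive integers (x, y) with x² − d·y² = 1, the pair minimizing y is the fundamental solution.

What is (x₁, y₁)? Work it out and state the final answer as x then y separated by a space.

√257 → a₀=16, period (32); ℓ=1 odd so k=1
k=0  a_k=16  p_k/q_k = 16/1
k=1  a_k=32  p_k/q_k = 513/32
→ (513, 32).  Check: 513²=263169, 257·32²=263168, difference 1.

513 32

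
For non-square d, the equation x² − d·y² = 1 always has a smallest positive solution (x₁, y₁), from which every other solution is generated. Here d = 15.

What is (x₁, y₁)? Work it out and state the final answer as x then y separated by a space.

4 1

d=15: √d = [3; 1,6] (ℓ=2, even), read p_1/q_1
step 0: (3, 1)  from 3·(1,0) + (0,1)
step 1: (4, 1)  from 1·(3,1) + (1,0)
fundamental: x₁=4, y₁=1  (since 16 − 15·1 = 1)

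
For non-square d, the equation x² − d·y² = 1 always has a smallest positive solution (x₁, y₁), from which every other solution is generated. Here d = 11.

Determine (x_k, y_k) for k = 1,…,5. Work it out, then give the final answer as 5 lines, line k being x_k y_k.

[3; 3,6] for √11; ℓ=2 ⇒ convergent index 1
k=0  a_k=3  p_k/q_k = 3/1
k=1  a_k=3  p_k/q_k = 10/3
(x₁, y₁) = (10, 3);  10² − 11·3² = 1 ✓
k=2:  x_2 = 10·10+11·3·3 = 199,  y_2 = 10·3+3·10 = 60
k=3:  x_3 = 10·199+11·3·60 = 3970,  y_3 = 10·60+3·199 = 1197
k=4:  x_4 = 10·3970+11·3·1197 = 79201,  y_4 = 10·1197+3·3970 = 23880
k=5:  x_5 = 10·79201+11·3·23880 = 1580050,  y_5 = 10·23880+3·79201 = 476403

10 3
199 60
3970 1197
79201 23880
1580050 476403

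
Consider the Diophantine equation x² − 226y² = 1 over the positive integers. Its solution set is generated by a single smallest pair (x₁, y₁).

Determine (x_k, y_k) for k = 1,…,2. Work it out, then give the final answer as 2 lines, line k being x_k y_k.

451 30
406801 27060

d=226: √d = [15; 30] (ℓ=1, odd), read p_1/q_1
a_0=15:  p_0=15·1+0=15,  q_0=15·0+1=1
a_1=30:  p_1=30·15+1=451,  q_1=30·1+0=30
fundamental: x₁=451, y₁=30  (since 203401 − 226·900 = 1)
n=2: (451,30)∘(451,30) = (451·451+226·30·30, 451·30+30·451) = (406801,27060)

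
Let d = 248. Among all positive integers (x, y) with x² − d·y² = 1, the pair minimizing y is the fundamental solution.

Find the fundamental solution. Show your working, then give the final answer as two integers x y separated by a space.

63 4

[15; 1,2,1,30] for √248; ℓ=4 ⇒ convergent index 3
k=0  a_k=15  p_k/q_k = 15/1
…
k=2  a_k=2  p_k/q_k = 47/3
k=3  a_k=1  p_k/q_k = 63/4
(x₁, y₁) = (63, 4);  63² − 248·4² = 1 ✓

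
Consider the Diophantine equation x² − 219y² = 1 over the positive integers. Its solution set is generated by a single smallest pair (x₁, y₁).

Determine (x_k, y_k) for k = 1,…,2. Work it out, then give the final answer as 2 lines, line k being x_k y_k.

74 5
10951 740

√219 → a₀=14, period (1,3,1,28); ℓ=4 even so k=3
i=0: a=14 ⇒ p=14, q=1
…
i=2: a=3 ⇒ p=59, q=4
i=3: a=1 ⇒ p=74, q=5
→ (74, 5).  Check: 74²=5476, 219·5²=5475, difference 1.
n=2: (74,5)∘(74,5) = (74·74+219·5·5, 74·5+5·74) = (10951,740)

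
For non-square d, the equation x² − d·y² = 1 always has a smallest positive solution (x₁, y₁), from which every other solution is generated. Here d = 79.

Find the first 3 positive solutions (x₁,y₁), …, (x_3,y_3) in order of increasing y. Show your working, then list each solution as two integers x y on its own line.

80 9
12799 1440
2047760 230391

√79 → a₀=8, period (1,7,1,16); ℓ=4 even so k=3
a_0=8:  p_0=8·1+0=8,  q_0=8·0+1=1
a_1=1:  p_1=1·8+1=9,  q_1=1·1+0=1
a_2=7:  p_2=7·9+8=71,  q_2=7·1+1=8
a_3=1:  p_3=1·71+9=80,  q_3=1·8+1=9
fundamental: x₁=80, y₁=9  (since 6400 − 79·81 = 1)
n=2: (80,9)∘(80,9) = (80·80+79·9·9, 80·9+9·80) = (12799,1440)
n=3: (12799,1440)∘(80,9) = (80·12799+79·9·1440, 80·1440+9·12799) = (2047760,230391)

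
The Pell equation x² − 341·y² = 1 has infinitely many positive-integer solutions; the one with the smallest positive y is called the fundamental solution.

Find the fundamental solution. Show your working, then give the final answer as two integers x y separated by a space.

[18; 2,6,1,8,2,…,6,2,36] for √341; ℓ=14 ⇒ convergent index 13
i=0: a=18 ⇒ p=18, q=1
…
i=2: a=6 ⇒ p=240, q=13
i=3: a=1 ⇒ p=277, q=15
i=4: a=8 ⇒ p=2456, q=133
i=5: a=2 ⇒ p=5189, q=281
i=6: a=1 ⇒ p=7645, q=414
…
i=9: a=2 ⇒ p=76727, q=4155
…
i=11: a=1 ⇒ p=718667, q=38918
i=12: a=6 ⇒ p=4953942, q=268271
i=13: a=2 ⇒ p=10626551, q=575460
fundamental: x₁=10626551, y₁=575460  (since 112923586155601 − 341·331154211600 = 1)

10626551 575460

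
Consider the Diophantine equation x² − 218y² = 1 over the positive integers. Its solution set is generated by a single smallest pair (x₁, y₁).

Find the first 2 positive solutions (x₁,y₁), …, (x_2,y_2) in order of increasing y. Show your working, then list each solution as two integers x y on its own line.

126003 8534
31753512017 2150619204

√218 → a₀=14, period (1,3,3,1,28); ℓ=5 odd so k=9
k=0  a_k=14  p_k/q_k = 14/1
…
k=2  a_k=3  p_k/q_k = 59/4
k=3  a_k=3  p_k/q_k = 192/13
k=4  a_k=1  p_k/q_k = 251/17
k=5  a_k=28  p_k/q_k = 7220/489
…
k=7  a_k=3  p_k/q_k = 29633/2007
k=8  a_k=3  p_k/q_k = 96370/6527
k=9  a_k=1  p_k/q_k = 126003/8534
(x₁, y₁) = (126003, 8534);  126003² − 218·8534² = 1 ✓
n=2: (126003,8534)∘(126003,8534) = (126003·126003+218·8534·8534, 126003·8534+8534·126003) = (31753512017,2150619204)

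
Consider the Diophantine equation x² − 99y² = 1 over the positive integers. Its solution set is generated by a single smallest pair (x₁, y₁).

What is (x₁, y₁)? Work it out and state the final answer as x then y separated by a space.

√99 = [9; 1,18, …], period ℓ=2 (even) → k=1
step 0: (9, 1)  from 9·(1,0) + (0,1)
step 1: (10, 1)  from 1·(9,1) + (1,0)
fundamental: x₁=10, y₁=1  (since 100 − 99·1 = 1)

10 1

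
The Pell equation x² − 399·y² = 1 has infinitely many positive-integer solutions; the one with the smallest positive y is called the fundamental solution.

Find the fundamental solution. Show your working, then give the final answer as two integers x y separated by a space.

20 1

d=399: √d = [19; 1,38] (ℓ=2, even), read p_1/q_1
i=0: a=19 ⇒ p=19, q=1
i=1: a=1 ⇒ p=20, q=1
→ (20, 1).  Check: 20²=400, 399·1²=399, difference 1.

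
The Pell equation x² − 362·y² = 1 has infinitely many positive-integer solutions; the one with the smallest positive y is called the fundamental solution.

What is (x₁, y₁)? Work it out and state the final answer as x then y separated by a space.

723 38

d=362: √d = [19; 38] (ℓ=1, odd), read p_1/q_1
k=0  a_k=19  p_k/q_k = 19/1
k=1  a_k=38  p_k/q_k = 723/38
fundamental: x₁=723, y₁=38  (since 522729 − 362·1444 = 1)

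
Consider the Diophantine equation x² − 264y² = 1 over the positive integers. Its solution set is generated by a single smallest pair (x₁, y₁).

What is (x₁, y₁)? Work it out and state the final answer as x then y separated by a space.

65 4

√264 = [16; 4,32, …], period ℓ=2 (even) → k=1
step 0: (16, 1)  from 16·(1,0) + (0,1)
step 1: (65, 4)  from 4·(16,1) + (1,0)
→ (65, 4).  Check: 65²=4225, 264·4²=4224, difference 1.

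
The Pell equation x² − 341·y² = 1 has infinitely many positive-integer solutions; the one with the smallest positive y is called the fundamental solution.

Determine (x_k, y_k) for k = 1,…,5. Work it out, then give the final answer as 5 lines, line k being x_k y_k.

[18; 2,6,1,8,2,…,6,2,36] for √341; ℓ=14 ⇒ convergent index 13
a_0=18:  p_0=18·1+0=18,  q_0=18·0+1=1
a_1=2:  p_1=2·18+1=37,  q_1=2·1+0=2
a_2=6:  p_2=6·37+18=240,  q_2=6·2+1=13
a_3=1:  p_3=1·240+37=277,  q_3=1·13+2=15
a_4=8:  p_4=8·277+240=2456,  q_4=8·15+13=133
…
a_6=1:  p_6=1·5189+2456=7645,  q_6=1·281+133=414
a_7=2:  p_7=2·7645+5189=20479,  q_7=2·414+281=1109
a_8=1:  p_8=1·20479+7645=28124,  q_8=1·1109+414=1523
a_9=2:  p_9=2·28124+20479=76727,  q_9=2·1523+1109=4155
a_10=8:  p_10=8·76727+28124=641940,  q_10=8·4155+1523=34763
…
a_12=6:  p_12=6·718667+641940=4953942,  q_12=6·38918+34763=268271
a_13=2:  p_13=2·4953942+718667=10626551,  q_13=2·268271+38918=575460
(x₁, y₁) = (10626551, 575460);  10626551² − 341·575460² = 1 ✓
n=2: (10626551,575460)∘(10626551,575460) = (10626551·10626551+341·575460·575460, 10626551·575460+575460·10626551) = (225847172311201,12230310076920)
n=3: (225847172311201,12230310076920)∘(10626551,575460) = (10626551·225847172311201+341·575460·12230310076920, 10626551·12230310076920+575460·225847172311201) = (4799952989541519968951,259932027556408030380)
n=4: (4799952989541519968951,259932027556408030380)∘(10626551,575460) = (10626551·4799952989541519968951+341·575460·259932027556408030380, 10626551·259932027556408030380+575460·4799952989541519968951) = (102013890481930631287980124801,5524361894723138392975161840)
n=5: (102013890481930631287980124801,5524361894723138392975161840)∘(10626551,575460) = (10626551·102013890481930631287980124801+341·575460·5524361894723138392975161840, 10626551·5524361894723138392975161840+575460·102013890481930631287980124801) = (2168111619829296063734843424848413751,117409826833463862093989641643997300)

10626551 575460
225847172311201 12230310076920
4799952989541519968951 259932027556408030380
102013890481930631287980124801 5524361894723138392975161840
2168111619829296063734843424848413751 117409826833463862093989641643997300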